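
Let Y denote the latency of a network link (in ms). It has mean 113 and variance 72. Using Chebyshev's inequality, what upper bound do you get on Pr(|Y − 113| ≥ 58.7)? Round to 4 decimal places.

0.0209

Chebyshev: Pr(|Y − μ| ≥ t) ≤ Var(Y)/t².
Bound = 72 / 3445.69 = 0.0209.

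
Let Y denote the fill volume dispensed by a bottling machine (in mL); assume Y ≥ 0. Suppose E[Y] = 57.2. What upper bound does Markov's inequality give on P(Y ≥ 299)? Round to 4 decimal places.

Markov's inequality: for a non-negative random variable, P(Y ≥ a) ≤ E[Y]/a.
Here E[Y] = 57.2 and a = 299, so the bound is 57.2/299 = 0.1913.

0.1913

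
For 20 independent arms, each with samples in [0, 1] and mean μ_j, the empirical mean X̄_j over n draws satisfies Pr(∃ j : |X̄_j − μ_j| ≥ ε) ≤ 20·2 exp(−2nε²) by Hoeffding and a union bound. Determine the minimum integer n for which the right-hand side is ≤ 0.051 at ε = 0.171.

Need 2·20·exp(−2nε²) ≤ 0.051, i.e. exp(−2nε²) ≤ 0.051/40.
So 2nε² ≥ ln(40/0.051) = 6.664809.
Hence n ≥ 6.664809/(2·0.171²) = 113.963.
The smallest integer n is 114.

114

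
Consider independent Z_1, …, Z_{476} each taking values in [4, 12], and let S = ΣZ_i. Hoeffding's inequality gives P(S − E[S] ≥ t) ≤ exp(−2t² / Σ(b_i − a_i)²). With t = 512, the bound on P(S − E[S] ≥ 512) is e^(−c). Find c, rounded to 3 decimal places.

17.210

Σ(b_i − a_i)² = 476·(8)² = 30464.
c = 2t²/30464 = 2·512²/30464 = 17.2101.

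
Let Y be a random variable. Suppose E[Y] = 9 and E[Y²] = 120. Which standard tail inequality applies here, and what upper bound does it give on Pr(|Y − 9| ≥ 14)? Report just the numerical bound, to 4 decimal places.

The first two moments determine the variance, so Chebyshev's inequality is the sharpest standard bound available.
Var(Y) = E[Y²] − (E[Y])² = 120 − 81 = 39.
Chebyshev's inequality: Pr(|Y − μ| ≥ t) ≤ Var(Y)/t² = 39/196 = 0.1990.

0.1990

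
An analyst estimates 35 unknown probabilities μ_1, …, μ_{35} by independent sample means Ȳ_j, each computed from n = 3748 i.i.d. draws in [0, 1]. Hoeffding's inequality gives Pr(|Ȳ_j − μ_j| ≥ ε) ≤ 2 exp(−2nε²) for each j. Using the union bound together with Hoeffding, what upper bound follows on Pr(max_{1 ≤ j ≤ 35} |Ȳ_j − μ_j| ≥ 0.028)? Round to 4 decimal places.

Per-experiment Hoeffding bound: 2·exp(−2·3748·0.028²) = 2·exp(−5.87686) = 0.0056071.
Union bound over 35 events: 35·0.0056071 = 0.19625.

0.1962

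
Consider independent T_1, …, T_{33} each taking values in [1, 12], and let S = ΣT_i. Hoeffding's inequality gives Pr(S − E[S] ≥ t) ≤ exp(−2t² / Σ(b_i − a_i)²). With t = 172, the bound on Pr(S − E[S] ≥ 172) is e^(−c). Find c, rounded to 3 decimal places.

Σ(b_i − a_i)² = 33·(11)² = 3993.
c = 2t²/3993 = 2·172²/3993 = 14.8179.

14.818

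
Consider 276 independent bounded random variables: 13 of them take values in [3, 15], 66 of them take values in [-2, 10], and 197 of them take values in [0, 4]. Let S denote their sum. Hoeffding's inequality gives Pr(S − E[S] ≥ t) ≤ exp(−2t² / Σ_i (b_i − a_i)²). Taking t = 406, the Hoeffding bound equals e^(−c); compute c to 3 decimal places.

Σ(b_i − a_i)² = 13·12² + 66·12² + 197·4² = 14528.
c = 2t² / 14528 = 2·406² / 14528 = 22.6922.

22.692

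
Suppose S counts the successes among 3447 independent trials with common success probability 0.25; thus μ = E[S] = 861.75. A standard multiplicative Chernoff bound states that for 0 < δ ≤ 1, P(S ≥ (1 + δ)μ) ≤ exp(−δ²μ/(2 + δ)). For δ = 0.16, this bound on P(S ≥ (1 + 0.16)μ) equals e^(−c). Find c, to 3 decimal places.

10.213

c = δ²μ/(2 + δ) = 0.16²·861.75/(2 + 0.16) = 10.2133.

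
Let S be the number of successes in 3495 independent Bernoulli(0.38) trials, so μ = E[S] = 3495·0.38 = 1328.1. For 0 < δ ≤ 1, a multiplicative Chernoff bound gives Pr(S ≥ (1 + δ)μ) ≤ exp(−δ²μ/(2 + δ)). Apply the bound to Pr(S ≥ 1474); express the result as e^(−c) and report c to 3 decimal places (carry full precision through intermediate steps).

Write 1474 = (1 + δ)μ, so δ = 1474/1328.1 − 1 = 0.1098562…
Then the exponent is δ²μ/(2 + δ) = (1474 − μ)² / (μ·(2 + δ)) = 7.596735.

7.597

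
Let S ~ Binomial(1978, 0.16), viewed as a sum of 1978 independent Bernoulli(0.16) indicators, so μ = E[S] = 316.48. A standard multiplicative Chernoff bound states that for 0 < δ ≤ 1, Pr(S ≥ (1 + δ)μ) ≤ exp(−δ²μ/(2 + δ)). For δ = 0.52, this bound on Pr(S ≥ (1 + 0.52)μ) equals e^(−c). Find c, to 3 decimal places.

33.959

c = δ²μ/(2 + δ) = 0.52²·316.48/(2 + 0.52) = 33.9588.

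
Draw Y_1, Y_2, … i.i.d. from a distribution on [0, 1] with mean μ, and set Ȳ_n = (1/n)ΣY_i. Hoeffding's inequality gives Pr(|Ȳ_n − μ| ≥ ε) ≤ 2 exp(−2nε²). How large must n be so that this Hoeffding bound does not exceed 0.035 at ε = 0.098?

Require 2·exp(−2nε²) ≤ 0.035, i.e. 2nε² ≥ ln(2/0.035) = 4.045554.
So n ≥ 4.045554 / (2·0.098²) = 210.618.
The smallest integer n is 211.

211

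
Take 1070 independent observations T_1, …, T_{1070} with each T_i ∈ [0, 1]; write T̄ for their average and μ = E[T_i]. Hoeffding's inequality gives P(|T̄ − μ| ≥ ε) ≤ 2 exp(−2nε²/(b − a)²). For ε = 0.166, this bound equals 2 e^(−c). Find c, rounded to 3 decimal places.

58.970

c = 2nε²/(b − a)² = 2·1070·0.166² / 1² = 58.9698.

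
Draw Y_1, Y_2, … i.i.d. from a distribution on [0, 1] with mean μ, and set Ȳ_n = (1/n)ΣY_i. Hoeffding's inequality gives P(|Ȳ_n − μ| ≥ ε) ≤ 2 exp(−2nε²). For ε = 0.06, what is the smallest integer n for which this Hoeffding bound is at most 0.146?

Require 2·exp(−2nε²) ≤ 0.146, i.e. 2nε² ≥ ln(2/0.146) = 2.617296.
So n ≥ 2.617296 / (2·0.06²) = 363.513.
The smallest integer n is 364.

364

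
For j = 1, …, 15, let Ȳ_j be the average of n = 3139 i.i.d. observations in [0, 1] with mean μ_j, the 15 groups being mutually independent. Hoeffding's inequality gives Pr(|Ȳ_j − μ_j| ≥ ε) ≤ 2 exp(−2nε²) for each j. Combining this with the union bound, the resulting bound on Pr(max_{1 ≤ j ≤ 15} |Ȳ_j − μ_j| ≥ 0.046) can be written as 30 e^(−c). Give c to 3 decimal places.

Union bound over the 15 events: Pr(max_{1 ≤ j ≤ 15} |Ȳ_j − μ_j| ≥ 0.046) ≤ 15·2·exp(−2nε²) = 30 exp(−2·3139·0.046²).
So c = 2·3139·0.046² = 13.2842.

13.284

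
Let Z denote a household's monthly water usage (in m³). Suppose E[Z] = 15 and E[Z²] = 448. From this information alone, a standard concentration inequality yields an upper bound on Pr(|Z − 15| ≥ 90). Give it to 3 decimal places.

The first two moments determine the variance, so Chebyshev's inequality is the sharpest standard bound available.
Var(Z) = E[Z²] − (E[Z])² = 448 − 225 = 223.
Chebyshev's inequality: Pr(|Z − μ| ≥ t) ≤ Var(Z)/t² = 223/8100 = 0.0275.

0.028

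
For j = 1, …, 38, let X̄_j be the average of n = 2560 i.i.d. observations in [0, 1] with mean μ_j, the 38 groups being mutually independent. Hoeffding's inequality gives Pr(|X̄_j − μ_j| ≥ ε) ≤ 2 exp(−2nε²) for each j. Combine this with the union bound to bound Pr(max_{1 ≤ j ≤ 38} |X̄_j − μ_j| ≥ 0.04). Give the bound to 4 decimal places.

0.0210

Per-experiment Hoeffding bound: 2·exp(−2·2560·0.04²) = 2·exp(−8.19200) = 0.00055372.
Union bound over 38 events: 38·0.00055372 = 0.02104.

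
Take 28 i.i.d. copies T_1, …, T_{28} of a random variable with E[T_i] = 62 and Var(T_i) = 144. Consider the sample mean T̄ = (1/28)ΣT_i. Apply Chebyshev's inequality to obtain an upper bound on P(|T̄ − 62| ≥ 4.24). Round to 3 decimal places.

Var(T̄) = Var(T_i)/n = 144/28 = 5.1429.
Chebyshev: P(|T̄ − 62| ≥ 4.24) ≤ Var(T̄)/(4.24)² = 144/(28·4.24²) = 0.2861.

0.286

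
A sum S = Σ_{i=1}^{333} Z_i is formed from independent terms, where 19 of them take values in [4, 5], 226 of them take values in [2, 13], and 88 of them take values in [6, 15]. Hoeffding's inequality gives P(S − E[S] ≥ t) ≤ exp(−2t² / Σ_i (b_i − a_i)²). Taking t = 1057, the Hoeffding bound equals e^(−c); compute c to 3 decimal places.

Σ(b_i − a_i)² = 19·1² + 226·11² + 88·9² = 34493.
c = 2t² / 34493 = 2·1057² / 34493 = 64.7812.

64.781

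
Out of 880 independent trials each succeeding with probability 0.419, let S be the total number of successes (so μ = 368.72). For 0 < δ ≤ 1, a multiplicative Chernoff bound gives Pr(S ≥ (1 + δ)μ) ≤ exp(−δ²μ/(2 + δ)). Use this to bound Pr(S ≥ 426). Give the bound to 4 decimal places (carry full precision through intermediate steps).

0.0161

Write 426 = (1 + δ)μ, so δ = 426/368.72 − 1 = 0.1553482…
Then the exponent is δ²μ/(2 + δ) = (426 − μ)² / (μ·(2 + δ)) = 4.128496.
Bound = exp(−4.128496) = 0.01611.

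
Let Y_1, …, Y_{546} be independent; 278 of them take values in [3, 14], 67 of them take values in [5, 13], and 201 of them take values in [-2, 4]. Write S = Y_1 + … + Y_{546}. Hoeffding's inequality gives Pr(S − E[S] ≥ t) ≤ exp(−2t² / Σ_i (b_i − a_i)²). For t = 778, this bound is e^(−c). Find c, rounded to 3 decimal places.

26.805

Σ(b_i − a_i)² = 278·11² + 67·8² + 201·6² = 45162.
c = 2t² / 45162 = 2·778² / 45162 = 26.8050.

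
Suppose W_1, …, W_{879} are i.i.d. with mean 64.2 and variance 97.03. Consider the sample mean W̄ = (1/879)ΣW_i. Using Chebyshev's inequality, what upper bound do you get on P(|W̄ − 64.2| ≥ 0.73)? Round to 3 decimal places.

Var(W̄) = Var(W_i)/n = 97.03/879 = 0.11039.
Chebyshev: P(|W̄ − 64.2| ≥ 0.73) ≤ Var(W̄)/(0.73)² = 97.03/(879·0.73²) = 0.2071.

0.207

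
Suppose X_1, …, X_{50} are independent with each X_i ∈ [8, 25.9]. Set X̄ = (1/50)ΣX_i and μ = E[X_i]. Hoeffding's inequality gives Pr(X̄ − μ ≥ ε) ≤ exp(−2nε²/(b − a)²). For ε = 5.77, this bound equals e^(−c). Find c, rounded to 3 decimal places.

c = 2nε²/(b − a)² = 2·50·5.77² / 17.9² = 10.3907.

10.391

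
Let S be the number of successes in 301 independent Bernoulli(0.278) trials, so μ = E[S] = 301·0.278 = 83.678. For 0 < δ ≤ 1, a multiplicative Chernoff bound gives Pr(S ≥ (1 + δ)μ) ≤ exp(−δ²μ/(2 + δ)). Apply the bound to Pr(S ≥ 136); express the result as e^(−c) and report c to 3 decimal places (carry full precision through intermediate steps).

Write 136 = (1 + δ)μ, so δ = 136/83.678 − 1 = 0.6252779…
Then the exponent is δ²μ/(2 + δ) = (136 − μ)² / (μ·(2 + δ)) = 12.461838.

12.462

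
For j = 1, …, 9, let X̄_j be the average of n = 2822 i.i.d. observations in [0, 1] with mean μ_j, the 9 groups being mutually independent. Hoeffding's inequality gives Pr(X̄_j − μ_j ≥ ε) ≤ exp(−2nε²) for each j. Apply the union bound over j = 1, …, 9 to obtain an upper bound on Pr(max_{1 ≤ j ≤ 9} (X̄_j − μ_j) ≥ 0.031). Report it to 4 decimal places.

Per-experiment Hoeffding bound: exp(−2·2822·0.031²) = exp(−5.42388) = 0.00441.
Union bound over 9 events: 9·0.00441 = 0.03969.

0.0397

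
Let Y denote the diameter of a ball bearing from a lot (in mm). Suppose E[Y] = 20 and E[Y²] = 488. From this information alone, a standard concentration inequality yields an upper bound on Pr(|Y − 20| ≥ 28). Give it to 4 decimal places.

0.1122

The first two moments determine the variance, so Chebyshev's inequality is the sharpest standard bound available.
Var(Y) = E[Y²] − (E[Y])² = 488 − 400 = 88.
Chebyshev's inequality: Pr(|Y − μ| ≥ t) ≤ Var(Y)/t² = 88/784 = 0.1122.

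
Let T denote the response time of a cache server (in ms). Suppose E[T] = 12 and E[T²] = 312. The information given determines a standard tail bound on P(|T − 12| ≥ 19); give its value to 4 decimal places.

0.4654

The first two moments determine the variance, so Chebyshev's inequality is the sharpest standard bound available.
Var(T) = E[T²] − (E[T])² = 312 − 144 = 168.
Chebyshev's inequality: P(|T − μ| ≥ t) ≤ Var(T)/t² = 168/361 = 0.4654.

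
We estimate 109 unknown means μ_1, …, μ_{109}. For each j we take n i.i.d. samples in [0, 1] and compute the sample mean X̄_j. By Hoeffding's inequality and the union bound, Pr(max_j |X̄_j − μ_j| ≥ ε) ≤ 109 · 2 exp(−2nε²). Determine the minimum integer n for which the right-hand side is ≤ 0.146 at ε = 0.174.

Need 2·109·exp(−2nε²) ≤ 0.146, i.e. exp(−2nε²) ≤ 0.146/218.
So 2nε² ≥ ln(218/0.146) = 7.308644.
Hence n ≥ 7.308644/(2·0.174²) = 120.700.
The smallest integer n is 121.

121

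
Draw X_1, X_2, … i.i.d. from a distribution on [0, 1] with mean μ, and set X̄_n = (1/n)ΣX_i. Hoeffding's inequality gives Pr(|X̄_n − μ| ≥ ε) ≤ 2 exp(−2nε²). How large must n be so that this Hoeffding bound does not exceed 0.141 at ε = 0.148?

61

Require 2·exp(−2nε²) ≤ 0.141, i.e. 2nε² ≥ ln(2/0.141) = 2.652143.
So n ≥ 2.652143 / (2·0.148²) = 60.540.
The smallest integer n is 61.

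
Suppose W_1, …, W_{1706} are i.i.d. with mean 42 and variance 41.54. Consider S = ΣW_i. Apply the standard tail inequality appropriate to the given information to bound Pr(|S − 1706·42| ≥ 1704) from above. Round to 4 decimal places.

With mean and variance of each term known, Chebyshev's inequality bounds the deviation of the sum (or sample mean).
Var(S) = n·Var(W_i) = 1706·41.54 = 70867.24.
Chebyshev: Pr(|S − 1706·42| ≥ 1704) ≤ Var(S)/1704² = 70867.24/2903616 = 0.0244.

0.0244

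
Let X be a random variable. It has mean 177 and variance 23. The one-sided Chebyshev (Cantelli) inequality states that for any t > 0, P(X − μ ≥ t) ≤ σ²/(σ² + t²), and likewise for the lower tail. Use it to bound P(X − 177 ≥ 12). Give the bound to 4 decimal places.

Here σ² = 23 and t = 12, so σ² + t² = 167.
Cantelli's bound: 23/167 = 0.1377.

0.1377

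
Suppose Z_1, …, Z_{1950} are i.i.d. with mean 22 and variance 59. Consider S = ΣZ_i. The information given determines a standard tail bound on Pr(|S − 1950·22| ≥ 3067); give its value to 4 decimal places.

With mean and variance of each term known, Chebyshev's inequality bounds the deviation of the sum (or sample mean).
Var(S) = n·Var(Z_i) = 1950·59 = 115050.
Chebyshev: Pr(|S − 1950·22| ≥ 3067) ≤ Var(S)/3067² = 115050/9406489 = 0.0122.

0.0122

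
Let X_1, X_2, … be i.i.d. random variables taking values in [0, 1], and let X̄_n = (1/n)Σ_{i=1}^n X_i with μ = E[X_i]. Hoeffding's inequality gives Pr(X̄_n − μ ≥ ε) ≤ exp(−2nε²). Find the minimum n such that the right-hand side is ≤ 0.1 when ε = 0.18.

Require exp(−2nε²) ≤ 0.1, i.e. 2nε² ≥ ln(1/0.1) = 2.302585.
So n ≥ 2.302585 / (2·0.18²) = 35.534.
The smallest integer n is 36.

36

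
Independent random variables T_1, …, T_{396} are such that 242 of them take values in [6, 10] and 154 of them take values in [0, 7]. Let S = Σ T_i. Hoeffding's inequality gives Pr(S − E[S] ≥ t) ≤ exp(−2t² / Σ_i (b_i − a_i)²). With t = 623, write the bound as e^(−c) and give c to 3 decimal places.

67.985

Σ(b_i − a_i)² = 242·4² + 154·7² = 11418.
c = 2t² / 11418 = 2·623² / 11418 = 67.9855.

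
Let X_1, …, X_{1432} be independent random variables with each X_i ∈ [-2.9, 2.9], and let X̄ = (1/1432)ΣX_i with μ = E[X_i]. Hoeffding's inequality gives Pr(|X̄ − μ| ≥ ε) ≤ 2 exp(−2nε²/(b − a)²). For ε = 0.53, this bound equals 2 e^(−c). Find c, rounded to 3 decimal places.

23.915

c = 2nε²/(b − a)² = 2·1432·0.53² / 5.8² = 23.9149.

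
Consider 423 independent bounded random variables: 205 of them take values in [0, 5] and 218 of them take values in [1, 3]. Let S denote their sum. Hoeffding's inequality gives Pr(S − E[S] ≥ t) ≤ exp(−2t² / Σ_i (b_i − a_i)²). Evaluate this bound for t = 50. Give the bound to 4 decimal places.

0.4344

Σ(b_i − a_i)² = 205·5² + 218·2² = 5997.
Exponent = 2·50² / 5997 = 0.83375.
Bound = exp(−0.83375) = 0.43442.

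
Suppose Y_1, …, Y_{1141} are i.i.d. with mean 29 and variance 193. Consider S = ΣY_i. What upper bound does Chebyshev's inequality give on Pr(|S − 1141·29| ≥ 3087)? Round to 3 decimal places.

0.023

Var(S) = n·Var(Y_i) = 1141·193 = 220213.
Chebyshev: Pr(|S − 1141·29| ≥ 3087) ≤ Var(S)/3087² = 220213/9529569 = 0.0231.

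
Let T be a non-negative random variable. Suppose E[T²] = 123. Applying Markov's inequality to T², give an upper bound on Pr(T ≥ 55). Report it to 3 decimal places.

Since T ≥ 0, the event {T ≥ 55} is the same as {T² ≥ 3025}.
Markov's inequality applied to T² gives Pr(T² ≥ 3025) ≤ E[T²]/3025 = 123/3025 = 0.0407.

0.041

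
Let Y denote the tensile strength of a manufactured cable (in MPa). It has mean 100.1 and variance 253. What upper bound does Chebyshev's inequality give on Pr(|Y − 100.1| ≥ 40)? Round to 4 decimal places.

Chebyshev: Pr(|Y − μ| ≥ t) ≤ Var(Y)/t².
Bound = 253 / 1600 = 0.1581.

0.1581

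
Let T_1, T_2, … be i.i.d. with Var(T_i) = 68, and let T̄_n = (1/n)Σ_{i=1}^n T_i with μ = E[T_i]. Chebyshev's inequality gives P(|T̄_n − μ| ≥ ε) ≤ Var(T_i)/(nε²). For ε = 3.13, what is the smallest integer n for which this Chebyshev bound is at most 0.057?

Require 68/(n·3.13²) ≤ 0.057, i.e. n ≥ 68/(0.057·3.13²) = 121.771.
The smallest integer n is 122.

122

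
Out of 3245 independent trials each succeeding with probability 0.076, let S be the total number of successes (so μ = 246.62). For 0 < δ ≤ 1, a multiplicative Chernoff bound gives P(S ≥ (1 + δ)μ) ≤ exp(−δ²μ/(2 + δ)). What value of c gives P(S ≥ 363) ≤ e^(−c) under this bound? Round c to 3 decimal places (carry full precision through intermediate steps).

22.218

Write 363 = (1 + δ)μ, so δ = 363/246.62 − 1 = 0.4719001…
Then the exponent is δ²μ/(2 + δ) = (363 − μ)² / (μ·(2 + δ)) = 22.217618.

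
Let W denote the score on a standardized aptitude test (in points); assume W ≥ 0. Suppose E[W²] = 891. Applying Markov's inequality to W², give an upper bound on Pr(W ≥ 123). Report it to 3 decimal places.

0.059

Since W ≥ 0, the event {W ≥ 123} is the same as {W² ≥ 15129}.
Markov's inequality applied to W² gives Pr(W² ≥ 15129) ≤ E[W²]/15129 = 891/15129 = 0.0589.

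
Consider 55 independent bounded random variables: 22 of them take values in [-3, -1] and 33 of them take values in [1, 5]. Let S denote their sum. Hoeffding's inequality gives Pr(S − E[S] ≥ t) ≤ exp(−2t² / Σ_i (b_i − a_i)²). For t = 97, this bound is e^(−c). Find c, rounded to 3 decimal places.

30.549

Σ(b_i − a_i)² = 22·2² + 33·4² = 616.
c = 2t² / 616 = 2·97² / 616 = 30.5487.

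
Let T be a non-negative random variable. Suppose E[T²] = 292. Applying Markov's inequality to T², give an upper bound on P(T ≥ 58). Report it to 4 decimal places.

Since T ≥ 0, the event {T ≥ 58} is the same as {T² ≥ 3364}.
Markov's inequality applied to T² gives P(T² ≥ 3364) ≤ E[T²]/3364 = 292/3364 = 0.0868.

0.0868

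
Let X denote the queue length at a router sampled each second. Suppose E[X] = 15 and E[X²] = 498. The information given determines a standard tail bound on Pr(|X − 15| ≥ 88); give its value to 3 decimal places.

0.035

The first two moments determine the variance, so Chebyshev's inequality is the sharpest standard bound available.
Var(X) = E[X²] − (E[X])² = 498 − 225 = 273.
Chebyshev's inequality: Pr(|X − μ| ≥ t) ≤ Var(X)/t² = 273/7744 = 0.0353.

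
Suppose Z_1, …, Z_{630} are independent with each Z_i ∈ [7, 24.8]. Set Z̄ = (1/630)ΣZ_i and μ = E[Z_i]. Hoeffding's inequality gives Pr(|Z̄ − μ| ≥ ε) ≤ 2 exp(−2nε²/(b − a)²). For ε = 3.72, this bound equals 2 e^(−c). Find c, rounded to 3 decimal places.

c = 2nε²/(b − a)² = 2·630·3.72² / 17.8² = 55.0321.

55.032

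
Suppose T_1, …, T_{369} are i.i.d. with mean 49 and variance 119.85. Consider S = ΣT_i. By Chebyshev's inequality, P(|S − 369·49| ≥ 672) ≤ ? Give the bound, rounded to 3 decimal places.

Var(S) = n·Var(T_i) = 369·119.85 = 44224.65.
Chebyshev: P(|S − 369·49| ≥ 672) ≤ Var(S)/672² = 44224.65/451584 = 0.0979.

0.098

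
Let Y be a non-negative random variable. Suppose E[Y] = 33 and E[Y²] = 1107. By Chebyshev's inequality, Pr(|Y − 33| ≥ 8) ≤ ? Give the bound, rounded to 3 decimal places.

Var(Y) = E[Y²] − (E[Y])² = 1107 − 1089 = 18.
Chebyshev's inequality: Pr(|Y − μ| ≥ t) ≤ Var(Y)/t² = 18/64 = 0.2812.

0.281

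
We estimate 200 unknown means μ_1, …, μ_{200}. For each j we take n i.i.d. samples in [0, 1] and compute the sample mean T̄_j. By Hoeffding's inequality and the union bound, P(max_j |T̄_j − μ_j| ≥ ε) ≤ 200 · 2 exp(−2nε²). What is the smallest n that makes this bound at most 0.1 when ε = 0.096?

Need 2·200·exp(−2nε²) ≤ 0.1, i.e. exp(−2nε²) ≤ 0.1/400.
So 2nε² ≥ ln(400/0.1) = 8.294050.
Hence n ≥ 8.294050/(2·0.096²) = 449.981.
The smallest integer n is 450.

450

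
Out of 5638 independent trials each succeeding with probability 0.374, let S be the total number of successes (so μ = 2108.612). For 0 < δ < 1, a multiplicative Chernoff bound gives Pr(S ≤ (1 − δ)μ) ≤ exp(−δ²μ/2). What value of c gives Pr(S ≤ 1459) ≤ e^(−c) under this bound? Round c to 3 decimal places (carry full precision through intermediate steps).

100.065

Write 1459 = (1 − δ)μ, so δ = 1 − 1459/2108.612 = 0.3080756…
Then the exponent is δ²μ/2 = (μ − 1459)²/(2μ) = 100.064818.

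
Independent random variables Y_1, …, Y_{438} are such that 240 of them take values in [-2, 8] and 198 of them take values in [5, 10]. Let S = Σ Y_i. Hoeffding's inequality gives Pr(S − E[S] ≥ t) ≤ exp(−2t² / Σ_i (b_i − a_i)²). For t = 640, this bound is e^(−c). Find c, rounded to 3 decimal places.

Σ(b_i − a_i)² = 240·10² + 198·5² = 28950.
c = 2t² / 28950 = 2·640² / 28950 = 28.2971.

28.297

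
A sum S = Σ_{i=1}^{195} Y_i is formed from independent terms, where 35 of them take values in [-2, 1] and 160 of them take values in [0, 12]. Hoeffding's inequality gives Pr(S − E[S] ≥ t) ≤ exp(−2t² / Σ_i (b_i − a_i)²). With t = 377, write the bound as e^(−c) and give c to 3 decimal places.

Σ(b_i − a_i)² = 35·3² + 160·12² = 23355.
c = 2t² / 23355 = 2·377² / 23355 = 12.1712.

12.171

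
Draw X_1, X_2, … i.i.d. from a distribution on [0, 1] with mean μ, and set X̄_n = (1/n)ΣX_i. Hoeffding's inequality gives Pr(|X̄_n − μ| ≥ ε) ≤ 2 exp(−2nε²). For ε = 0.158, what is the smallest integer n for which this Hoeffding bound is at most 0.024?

Require 2·exp(−2nε²) ≤ 0.024, i.e. 2nε² ≥ ln(2/0.024) = 4.422849.
So n ≥ 4.422849 / (2·0.158²) = 88.585.
The smallest integer n is 89.

89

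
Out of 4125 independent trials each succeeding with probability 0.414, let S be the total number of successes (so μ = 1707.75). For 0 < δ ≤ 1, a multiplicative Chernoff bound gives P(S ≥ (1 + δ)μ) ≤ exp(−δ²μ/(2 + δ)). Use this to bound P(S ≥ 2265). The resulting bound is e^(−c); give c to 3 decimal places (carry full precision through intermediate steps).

78.164

Write 2265 = (1 + δ)μ, so δ = 2265/1707.75 − 1 = 0.3263065…
Then the exponent is δ²μ/(2 + δ) = (2265 − μ)² / (μ·(2 + δ)) = 78.164386.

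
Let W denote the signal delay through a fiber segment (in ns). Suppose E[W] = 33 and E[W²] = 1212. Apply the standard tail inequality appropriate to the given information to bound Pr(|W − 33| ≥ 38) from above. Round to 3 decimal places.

0.085

The first two moments determine the variance, so Chebyshev's inequality is the sharpest standard bound available.
Var(W) = E[W²] − (E[W])² = 1212 − 1089 = 123.
Chebyshev's inequality: Pr(|W − μ| ≥ t) ≤ Var(W)/t² = 123/1444 = 0.0852.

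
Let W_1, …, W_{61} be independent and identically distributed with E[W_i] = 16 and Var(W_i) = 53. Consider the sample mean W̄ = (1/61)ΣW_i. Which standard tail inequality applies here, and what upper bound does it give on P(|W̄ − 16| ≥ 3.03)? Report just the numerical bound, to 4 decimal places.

With mean and variance of each term known, Chebyshev's inequality bounds the deviation of the sum (or sample mean).
Var(W̄) = Var(W_i)/n = 53/61 = 0.86885.
Chebyshev: P(|W̄ − 16| ≥ 3.03) ≤ Var(W̄)/(3.03)² = 53/(61·3.03²) = 0.0946.

0.0946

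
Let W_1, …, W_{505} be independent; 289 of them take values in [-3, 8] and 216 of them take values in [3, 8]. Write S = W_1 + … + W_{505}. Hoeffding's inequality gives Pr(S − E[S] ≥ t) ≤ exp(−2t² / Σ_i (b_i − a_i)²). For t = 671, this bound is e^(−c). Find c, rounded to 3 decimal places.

22.306

Σ(b_i − a_i)² = 289·11² + 216·5² = 40369.
c = 2t² / 40369 = 2·671² / 40369 = 22.3063.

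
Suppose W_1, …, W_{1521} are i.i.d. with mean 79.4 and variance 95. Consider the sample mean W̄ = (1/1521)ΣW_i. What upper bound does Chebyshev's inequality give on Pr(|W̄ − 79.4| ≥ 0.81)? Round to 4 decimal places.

0.0952

Var(W̄) = Var(W_i)/n = 95/1521 = 0.062459.
Chebyshev: Pr(|W̄ − 79.4| ≥ 0.81) ≤ Var(W̄)/(0.81)² = 95/(1521·0.81²) = 0.0952.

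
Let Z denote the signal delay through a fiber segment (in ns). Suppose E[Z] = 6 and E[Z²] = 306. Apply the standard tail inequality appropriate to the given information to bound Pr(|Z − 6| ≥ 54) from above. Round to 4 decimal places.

The first two moments determine the variance, so Chebyshev's inequality is the sharpest standard bound available.
Var(Z) = E[Z²] − (E[Z])² = 306 − 36 = 270.
Chebyshev's inequality: Pr(|Z − μ| ≥ t) ≤ Var(Z)/t² = 270/2916 = 0.0926.

0.0926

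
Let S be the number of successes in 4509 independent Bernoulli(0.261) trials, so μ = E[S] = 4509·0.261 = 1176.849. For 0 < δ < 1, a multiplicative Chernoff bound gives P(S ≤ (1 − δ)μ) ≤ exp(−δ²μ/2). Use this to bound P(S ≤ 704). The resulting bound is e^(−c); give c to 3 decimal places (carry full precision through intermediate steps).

Write 704 = (1 − δ)μ, so δ = 1 − 704/1176.849 = 0.4017924…
Then the exponent is δ²μ/2 = (μ − 704)²/(2μ) = 94.993570.

94.994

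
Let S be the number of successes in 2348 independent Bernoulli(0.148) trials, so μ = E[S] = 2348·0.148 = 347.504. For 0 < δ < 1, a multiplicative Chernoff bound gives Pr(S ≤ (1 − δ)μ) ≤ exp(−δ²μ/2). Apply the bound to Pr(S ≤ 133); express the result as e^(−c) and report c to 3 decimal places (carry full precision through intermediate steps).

66.204

Write 133 = (1 − δ)μ, so δ = 1 − 133/347.504 = 0.6172706…
Then the exponent is δ²μ/2 = (μ − 133)²/(2μ) = 66.203506.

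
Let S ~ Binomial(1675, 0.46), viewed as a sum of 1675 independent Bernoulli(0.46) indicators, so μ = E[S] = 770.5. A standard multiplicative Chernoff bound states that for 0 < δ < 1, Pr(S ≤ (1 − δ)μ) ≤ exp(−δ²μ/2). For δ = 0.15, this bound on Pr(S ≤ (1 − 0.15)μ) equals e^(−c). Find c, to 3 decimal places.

c = δ²μ/2 = 0.15²·770.5/2 = 8.6681.

8.668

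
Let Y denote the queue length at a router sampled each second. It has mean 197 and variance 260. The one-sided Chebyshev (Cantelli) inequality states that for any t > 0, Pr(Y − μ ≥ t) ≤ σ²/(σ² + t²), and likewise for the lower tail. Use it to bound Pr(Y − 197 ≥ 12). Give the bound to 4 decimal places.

Here σ² = 260 and t = 12, so σ² + t² = 404.
Cantelli's bound: 260/404 = 0.6436.

0.6436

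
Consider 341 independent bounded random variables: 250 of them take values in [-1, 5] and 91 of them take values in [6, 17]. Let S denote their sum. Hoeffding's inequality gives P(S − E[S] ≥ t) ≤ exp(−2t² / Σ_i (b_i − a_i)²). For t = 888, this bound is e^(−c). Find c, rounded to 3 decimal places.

78.811

Σ(b_i − a_i)² = 250·6² + 91·11² = 20011.
c = 2t² / 20011 = 2·888² / 20011 = 78.8111.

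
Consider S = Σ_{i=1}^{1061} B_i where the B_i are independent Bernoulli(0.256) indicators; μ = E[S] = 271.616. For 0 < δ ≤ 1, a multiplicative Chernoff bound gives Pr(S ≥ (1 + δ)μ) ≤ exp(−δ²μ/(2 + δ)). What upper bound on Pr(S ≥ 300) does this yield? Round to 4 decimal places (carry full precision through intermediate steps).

0.2443

Write 300 = (1 + δ)μ, so δ = 300/271.616 − 1 = 0.1045005…
Then the exponent is δ²μ/(2 + δ) = (300 − μ)² / (μ·(2 + δ)) = 1.409428.
Bound = exp(−1.409428) = 0.24428.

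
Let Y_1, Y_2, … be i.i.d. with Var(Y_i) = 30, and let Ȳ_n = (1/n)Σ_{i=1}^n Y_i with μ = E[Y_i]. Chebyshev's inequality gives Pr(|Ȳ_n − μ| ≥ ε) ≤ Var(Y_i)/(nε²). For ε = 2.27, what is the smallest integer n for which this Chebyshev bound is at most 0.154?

38

Require 30/(n·2.27²) ≤ 0.154, i.e. n ≥ 30/(0.154·2.27²) = 37.805.
The smallest integer n is 38.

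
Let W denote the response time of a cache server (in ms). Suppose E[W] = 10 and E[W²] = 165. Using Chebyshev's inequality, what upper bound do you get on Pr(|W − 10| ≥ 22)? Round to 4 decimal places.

0.1343

Var(W) = E[W²] − (E[W])² = 165 − 100 = 65.
Chebyshev's inequality: Pr(|W − μ| ≥ t) ≤ Var(W)/t² = 65/484 = 0.1343.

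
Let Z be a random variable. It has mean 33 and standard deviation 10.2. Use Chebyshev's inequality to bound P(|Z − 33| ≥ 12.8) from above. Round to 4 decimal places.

0.6350

Chebyshev: P(|Z − μ| ≥ t) ≤ Var(Z)/t².
Var(Z) = σ² = 10.2² = 104.04.
Bound = 104.04 / 163.84 = 0.6350.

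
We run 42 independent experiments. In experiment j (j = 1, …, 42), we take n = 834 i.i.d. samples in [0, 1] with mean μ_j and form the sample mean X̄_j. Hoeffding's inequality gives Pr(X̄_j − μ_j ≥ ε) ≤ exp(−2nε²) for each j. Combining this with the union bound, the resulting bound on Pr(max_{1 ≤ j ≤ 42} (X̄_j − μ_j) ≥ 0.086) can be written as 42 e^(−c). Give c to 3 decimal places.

12.337

Union bound over the 42 events: Pr(max_{1 ≤ j ≤ 42} (X̄_j − μ_j) ≥ 0.086) ≤ 42·exp(−2nε²) = 42 exp(−2·834·0.086²).
So c = 2·834·0.086² = 12.3365.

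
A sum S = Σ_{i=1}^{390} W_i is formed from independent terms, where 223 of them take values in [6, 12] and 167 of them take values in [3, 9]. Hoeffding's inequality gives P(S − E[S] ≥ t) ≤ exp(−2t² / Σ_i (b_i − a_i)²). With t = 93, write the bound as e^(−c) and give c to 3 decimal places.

Σ(b_i − a_i)² = 223·6² + 167·6² = 14040.
c = 2t² / 14040 = 2·93² / 14040 = 1.2321.

1.232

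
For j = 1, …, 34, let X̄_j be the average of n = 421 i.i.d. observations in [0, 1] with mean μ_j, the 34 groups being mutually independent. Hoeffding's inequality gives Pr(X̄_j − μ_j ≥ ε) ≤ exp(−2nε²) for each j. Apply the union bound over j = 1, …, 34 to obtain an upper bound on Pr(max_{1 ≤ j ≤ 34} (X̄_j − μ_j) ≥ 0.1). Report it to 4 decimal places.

Per-experiment Hoeffding bound: exp(−2·421·0.1²) = exp(−8.42000) = 0.00022041.
Union bound over 34 events: 34·0.00022041 = 0.00749.

0.0075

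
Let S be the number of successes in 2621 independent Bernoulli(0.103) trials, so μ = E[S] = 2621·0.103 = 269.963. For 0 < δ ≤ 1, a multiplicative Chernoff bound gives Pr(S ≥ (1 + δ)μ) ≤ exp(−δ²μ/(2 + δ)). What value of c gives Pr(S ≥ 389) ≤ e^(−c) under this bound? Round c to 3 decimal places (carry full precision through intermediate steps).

Write 389 = (1 + δ)μ, so δ = 389/269.963 − 1 = 0.4409382…
Then the exponent is δ²μ/(2 + δ) = (389 − μ)² / (μ·(2 + δ)) = 21.503191.

21.503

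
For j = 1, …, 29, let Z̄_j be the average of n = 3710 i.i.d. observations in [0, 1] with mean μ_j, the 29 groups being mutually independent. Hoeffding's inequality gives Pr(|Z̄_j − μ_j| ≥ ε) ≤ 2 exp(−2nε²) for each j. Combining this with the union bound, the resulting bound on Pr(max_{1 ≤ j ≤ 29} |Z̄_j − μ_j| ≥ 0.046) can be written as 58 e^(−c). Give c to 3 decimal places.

Union bound over the 29 events: Pr(max_{1 ≤ j ≤ 29} |Z̄_j − μ_j| ≥ 0.046) ≤ 29·2·exp(−2nε²) = 58 exp(−2·3710·0.046²).
So c = 2·3710·0.046² = 15.7007.

15.701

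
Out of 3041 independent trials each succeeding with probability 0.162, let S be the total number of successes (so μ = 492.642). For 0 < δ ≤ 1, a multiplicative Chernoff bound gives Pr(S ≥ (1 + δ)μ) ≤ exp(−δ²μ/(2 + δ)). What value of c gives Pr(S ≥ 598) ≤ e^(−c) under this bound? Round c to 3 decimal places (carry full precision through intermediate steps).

10.178

Write 598 = (1 + δ)μ, so δ = 598/492.642 − 1 = 0.2138632…
Then the exponent is δ²μ/(2 + δ) = (598 − μ)² / (μ·(2 + δ)) = 10.177774.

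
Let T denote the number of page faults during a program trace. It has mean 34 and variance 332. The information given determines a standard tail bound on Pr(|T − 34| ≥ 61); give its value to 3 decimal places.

0.089

Mean and variance are known, so Chebyshev's inequality applies.
Chebyshev: Pr(|T − μ| ≥ t) ≤ Var(T)/t².
Bound = 332 / 3721 = 0.0892.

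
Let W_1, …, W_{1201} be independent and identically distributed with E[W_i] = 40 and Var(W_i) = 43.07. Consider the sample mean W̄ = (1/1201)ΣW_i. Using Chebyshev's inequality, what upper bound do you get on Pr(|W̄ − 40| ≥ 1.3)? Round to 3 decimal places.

0.021

Var(W̄) = Var(W_i)/n = 43.07/1201 = 0.035862.
Chebyshev: Pr(|W̄ − 40| ≥ 1.3) ≤ Var(W̄)/(1.3)² = 43.07/(1201·1.3²) = 0.0212.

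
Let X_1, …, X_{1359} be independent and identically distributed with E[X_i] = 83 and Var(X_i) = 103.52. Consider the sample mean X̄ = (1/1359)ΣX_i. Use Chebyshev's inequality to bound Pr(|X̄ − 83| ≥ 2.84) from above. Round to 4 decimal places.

0.0094

Var(X̄) = Var(X_i)/n = 103.52/1359 = 0.076174.
Chebyshev: Pr(|X̄ − 83| ≥ 2.84) ≤ Var(X̄)/(2.84)² = 103.52/(1359·2.84²) = 0.0094.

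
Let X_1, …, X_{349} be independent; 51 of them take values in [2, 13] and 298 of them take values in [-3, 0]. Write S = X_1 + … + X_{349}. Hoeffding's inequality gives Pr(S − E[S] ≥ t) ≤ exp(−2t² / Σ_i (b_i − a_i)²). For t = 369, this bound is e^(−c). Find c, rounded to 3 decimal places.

30.760

Σ(b_i − a_i)² = 51·11² + 298·3² = 8853.
c = 2t² / 8853 = 2·369² / 8853 = 30.7604.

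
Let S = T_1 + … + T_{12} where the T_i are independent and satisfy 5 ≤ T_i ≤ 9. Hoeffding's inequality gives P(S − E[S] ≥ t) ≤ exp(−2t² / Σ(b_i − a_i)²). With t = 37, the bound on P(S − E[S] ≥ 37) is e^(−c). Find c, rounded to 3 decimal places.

Σ(b_i − a_i)² = 12·(4)² = 192.
c = 2t²/192 = 2·37²/192 = 14.2604.

14.260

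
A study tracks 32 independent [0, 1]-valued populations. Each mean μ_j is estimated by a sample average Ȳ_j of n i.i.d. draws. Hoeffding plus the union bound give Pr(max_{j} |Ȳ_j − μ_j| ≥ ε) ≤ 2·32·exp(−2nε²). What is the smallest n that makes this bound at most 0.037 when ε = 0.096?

405

Need 2·32·exp(−2nε²) ≤ 0.037, i.e. exp(−2nε²) ≤ 0.037/64.
So 2nε² ≥ ln(64/0.037) = 7.455720.
Hence n ≥ 7.455720/(2·0.096²) = 404.499.
The smallest integer n is 405.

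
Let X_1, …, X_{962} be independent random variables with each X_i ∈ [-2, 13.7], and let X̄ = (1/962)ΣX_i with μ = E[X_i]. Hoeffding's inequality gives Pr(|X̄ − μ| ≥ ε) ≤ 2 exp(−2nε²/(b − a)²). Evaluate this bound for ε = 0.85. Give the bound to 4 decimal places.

Exponent: 2nε²/(b − a)² = 2·962·0.85² / 15.7² = 5.63954.
Bound = 2·exp(−5.63954) = 0.00711.

0.0071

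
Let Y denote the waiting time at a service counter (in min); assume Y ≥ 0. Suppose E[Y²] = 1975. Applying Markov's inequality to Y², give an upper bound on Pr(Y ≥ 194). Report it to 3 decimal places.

0.052

Since Y ≥ 0, the event {Y ≥ 194} is the same as {Y² ≥ 37636}.
Markov's inequality applied to Y² gives Pr(Y² ≥ 37636) ≤ E[Y²]/37636 = 1975/37636 = 0.0525.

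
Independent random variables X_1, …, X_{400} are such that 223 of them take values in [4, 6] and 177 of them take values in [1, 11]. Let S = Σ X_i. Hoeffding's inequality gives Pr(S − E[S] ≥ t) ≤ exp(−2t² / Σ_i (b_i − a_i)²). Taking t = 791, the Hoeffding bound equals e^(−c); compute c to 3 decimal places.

Σ(b_i − a_i)² = 223·2² + 177·10² = 18592.
c = 2t² / 18592 = 2·791² / 18592 = 67.3065.

67.306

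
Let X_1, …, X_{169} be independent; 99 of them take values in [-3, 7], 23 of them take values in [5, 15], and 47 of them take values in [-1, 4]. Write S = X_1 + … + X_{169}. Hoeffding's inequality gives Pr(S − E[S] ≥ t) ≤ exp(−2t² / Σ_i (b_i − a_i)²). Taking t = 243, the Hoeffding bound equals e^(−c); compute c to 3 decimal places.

8.830

Σ(b_i − a_i)² = 99·10² + 23·10² + 47·5² = 13375.
c = 2t² / 13375 = 2·243² / 13375 = 8.8298.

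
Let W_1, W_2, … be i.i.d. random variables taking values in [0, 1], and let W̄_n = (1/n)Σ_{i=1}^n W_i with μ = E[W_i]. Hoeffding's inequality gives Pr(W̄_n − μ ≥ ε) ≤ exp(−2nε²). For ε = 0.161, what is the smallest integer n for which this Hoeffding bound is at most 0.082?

Require exp(−2nε²) ≤ 0.082, i.e. 2nε² ≥ ln(1/0.082) = 2.501036.
So n ≥ 2.501036 / (2·0.161²) = 48.243.
The smallest integer n is 49.

49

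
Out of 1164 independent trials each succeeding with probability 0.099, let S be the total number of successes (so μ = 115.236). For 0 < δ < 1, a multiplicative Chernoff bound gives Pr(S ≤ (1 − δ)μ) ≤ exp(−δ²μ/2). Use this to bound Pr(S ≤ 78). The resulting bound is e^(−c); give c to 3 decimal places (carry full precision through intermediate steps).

6.016

Write 78 = (1 − δ)μ, so δ = 1 − 78/115.236 = 0.3231282…
Then the exponent is δ²μ/2 = (μ − 78)²/(2μ) = 6.016001.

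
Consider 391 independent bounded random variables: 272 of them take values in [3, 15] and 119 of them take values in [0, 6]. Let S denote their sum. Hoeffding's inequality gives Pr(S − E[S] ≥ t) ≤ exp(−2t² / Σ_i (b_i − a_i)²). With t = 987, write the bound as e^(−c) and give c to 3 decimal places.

Σ(b_i − a_i)² = 272·12² + 119·6² = 43452.
c = 2t² / 43452 = 2·987² / 43452 = 44.8389.

44.839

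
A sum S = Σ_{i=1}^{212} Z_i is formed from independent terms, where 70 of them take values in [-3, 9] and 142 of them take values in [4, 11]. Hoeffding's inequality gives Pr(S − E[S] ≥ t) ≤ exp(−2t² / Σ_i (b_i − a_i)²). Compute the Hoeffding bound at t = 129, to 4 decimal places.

0.1418

Σ(b_i − a_i)² = 70·12² + 142·7² = 17038.
Exponent = 2·129² / 17038 = 1.95340.
Bound = exp(−1.95340) = 0.14179.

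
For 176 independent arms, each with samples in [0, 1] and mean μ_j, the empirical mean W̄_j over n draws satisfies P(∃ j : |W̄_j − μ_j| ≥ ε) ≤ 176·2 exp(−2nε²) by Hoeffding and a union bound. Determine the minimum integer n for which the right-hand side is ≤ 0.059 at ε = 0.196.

Need 2·176·exp(−2nε²) ≤ 0.059, i.e. exp(−2nε²) ≤ 0.059/352.
So 2nε² ≥ ln(352/0.059) = 8.693849.
Hence n ≥ 8.693849/(2·0.196²) = 113.154.
The smallest integer n is 114.

114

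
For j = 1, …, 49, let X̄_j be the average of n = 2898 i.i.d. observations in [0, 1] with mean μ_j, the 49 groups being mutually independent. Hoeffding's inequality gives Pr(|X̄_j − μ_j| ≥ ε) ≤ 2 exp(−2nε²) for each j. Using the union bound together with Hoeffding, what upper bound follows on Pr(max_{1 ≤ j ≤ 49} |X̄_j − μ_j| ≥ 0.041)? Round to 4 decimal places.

0.0058

Per-experiment Hoeffding bound: 2·exp(−2·2898·0.041²) = 2·exp(−9.74308) = 0.0001174.
Union bound over 49 events: 49·0.0001174 = 0.00575.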